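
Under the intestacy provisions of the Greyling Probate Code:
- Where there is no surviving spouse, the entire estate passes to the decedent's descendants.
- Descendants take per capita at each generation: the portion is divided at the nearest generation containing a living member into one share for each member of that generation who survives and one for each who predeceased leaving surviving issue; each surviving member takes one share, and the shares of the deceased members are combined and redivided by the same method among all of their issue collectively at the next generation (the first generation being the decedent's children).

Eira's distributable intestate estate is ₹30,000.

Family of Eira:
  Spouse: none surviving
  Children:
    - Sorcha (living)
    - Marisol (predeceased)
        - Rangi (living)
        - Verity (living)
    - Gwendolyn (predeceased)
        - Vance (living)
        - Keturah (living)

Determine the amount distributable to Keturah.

The entire ₹30,000 passes to the descendants.
That amount (₹30,000) is divided at the children's generation into 3 shares of ₹10,000. Sorcha takes ₹10,000. The 2 shares of the deceased (Marisol and Gwendolyn) are combined into a pool of ₹20,000.
That pool (₹20,000) is divided at the grandchildren's generation equally among Rangi, Verity, Vance, and Keturah: ₹5,000 each.

Keturah receives ₹5,000.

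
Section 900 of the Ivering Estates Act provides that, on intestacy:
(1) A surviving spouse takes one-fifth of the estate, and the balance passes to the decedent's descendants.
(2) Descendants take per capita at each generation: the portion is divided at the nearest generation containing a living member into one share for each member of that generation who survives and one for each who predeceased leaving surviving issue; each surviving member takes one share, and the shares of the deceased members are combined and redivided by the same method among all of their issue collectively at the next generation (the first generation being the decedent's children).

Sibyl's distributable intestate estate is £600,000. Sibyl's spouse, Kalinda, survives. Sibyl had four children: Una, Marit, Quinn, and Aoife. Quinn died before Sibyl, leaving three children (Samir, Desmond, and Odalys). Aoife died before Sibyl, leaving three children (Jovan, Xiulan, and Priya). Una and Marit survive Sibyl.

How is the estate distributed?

Kalinda takes one-fifth of £600,000 = £120,000. The remaining £480,000 passes to the descendants.
The descendants' portion (£480,000) is divided at the children's generation into 4 shares of £120,000. Una and Marit each take £120,000. The 2 shares of the deceased (Quinn and Aoife) are combined into a pool of £240,000.
That pool (£240,000) is divided at the grandchildren's generation equally among Samir, Desmond, Odalys, Jovan, Xiulan, and Priya: £40,000 each.

Kalinda: £120,000; Una: £120,000; Marit: £120,000; Samir: £40,000; Desmond: £40,000; Odalys: £40,000; Jovan: £40,000; Xiulan: £40,000; Priya: £40,000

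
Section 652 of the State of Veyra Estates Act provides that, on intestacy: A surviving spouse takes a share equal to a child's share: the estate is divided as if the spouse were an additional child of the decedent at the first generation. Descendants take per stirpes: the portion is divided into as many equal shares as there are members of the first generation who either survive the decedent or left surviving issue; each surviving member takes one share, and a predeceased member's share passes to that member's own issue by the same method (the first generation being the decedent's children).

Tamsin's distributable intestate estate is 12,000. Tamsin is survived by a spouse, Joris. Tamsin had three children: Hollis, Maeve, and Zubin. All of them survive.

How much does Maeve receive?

The spouse counts as an additional share at the children's level, so there are 4 primary shares of 3,000. Joris takes one such share (3,000).
The children's combined portion (9,000) is divided into 3 shares of 3,000: Hollis, Maeve, and Zubin each take 3,000.

Maeve receives 3,000.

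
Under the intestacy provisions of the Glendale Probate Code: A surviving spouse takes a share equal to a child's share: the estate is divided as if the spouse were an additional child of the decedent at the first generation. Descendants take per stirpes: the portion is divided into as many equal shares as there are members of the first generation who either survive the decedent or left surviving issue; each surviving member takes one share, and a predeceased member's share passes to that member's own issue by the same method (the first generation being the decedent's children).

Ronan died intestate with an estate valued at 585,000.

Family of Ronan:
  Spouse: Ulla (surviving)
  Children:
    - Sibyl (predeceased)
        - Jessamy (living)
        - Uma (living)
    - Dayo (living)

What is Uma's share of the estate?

The spouse counts as an additional share at the children's level, so there are 3 primary shares of 195,000. Ulla takes one such share (195,000).
The children's combined portion (390,000) is divided into 2 shares of 195,000: Dayo takes 195,000; Sibyl's 195,000 share passes to Sibyl's issue.
Sibyl's share (195,000) is divided into 2 shares of 97,500: Jessamy and Uma each take 97,500.

Uma receives 97,500.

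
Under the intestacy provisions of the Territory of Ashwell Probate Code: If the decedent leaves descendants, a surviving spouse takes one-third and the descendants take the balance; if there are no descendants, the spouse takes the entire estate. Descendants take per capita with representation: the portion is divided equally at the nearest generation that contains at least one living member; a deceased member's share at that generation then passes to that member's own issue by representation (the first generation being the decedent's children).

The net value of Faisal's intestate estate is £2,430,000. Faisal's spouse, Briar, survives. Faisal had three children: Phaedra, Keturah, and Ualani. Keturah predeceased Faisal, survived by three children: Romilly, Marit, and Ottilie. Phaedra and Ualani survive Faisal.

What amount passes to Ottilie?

Ottilie receives £180,000.

Briar takes one-third of £2,430,000 = £810,000. The remaining £1,620,000 passes to the descendants.
The descendants' portion (£1,620,000) is divided into 3 shares of £540,000: Phaedra and Ualani each take £540,000; Keturah's £540,000 share passes to Keturah's issue.
Keturah's share (£540,000) is divided into 3 shares of £180,000: Romilly, Marit, and Ottilie each take £180,000.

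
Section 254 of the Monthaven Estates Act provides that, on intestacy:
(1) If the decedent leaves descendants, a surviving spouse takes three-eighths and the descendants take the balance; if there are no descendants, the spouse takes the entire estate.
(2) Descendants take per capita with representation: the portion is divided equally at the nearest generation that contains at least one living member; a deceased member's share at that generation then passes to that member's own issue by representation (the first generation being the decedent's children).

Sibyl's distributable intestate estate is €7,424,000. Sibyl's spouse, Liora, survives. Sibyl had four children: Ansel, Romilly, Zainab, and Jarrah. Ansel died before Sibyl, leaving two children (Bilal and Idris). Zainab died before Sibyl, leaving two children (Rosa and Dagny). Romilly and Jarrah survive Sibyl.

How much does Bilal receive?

Liora takes three-eighths of €7,424,000 = €2,784,000. The remaining €4,640,000 passes to the descendants.
The descendants' portion (€4,640,000) is divided into 4 shares of €1,160,000: Romilly and Jarrah each take €1,160,000; Ansel's €1,160,000 share passes to Ansel's issue; Zainab's €1,160,000 share passes to Zainab's issue.
Ansel's share (€1,160,000) is divided into 2 shares of €580,000: Bilal and Idris each take €580,000.
Zainab's share (€1,160,000) is divided into 2 shares of €580,000: Rosa and Dagny each take €580,000.

Bilal receives €580,000.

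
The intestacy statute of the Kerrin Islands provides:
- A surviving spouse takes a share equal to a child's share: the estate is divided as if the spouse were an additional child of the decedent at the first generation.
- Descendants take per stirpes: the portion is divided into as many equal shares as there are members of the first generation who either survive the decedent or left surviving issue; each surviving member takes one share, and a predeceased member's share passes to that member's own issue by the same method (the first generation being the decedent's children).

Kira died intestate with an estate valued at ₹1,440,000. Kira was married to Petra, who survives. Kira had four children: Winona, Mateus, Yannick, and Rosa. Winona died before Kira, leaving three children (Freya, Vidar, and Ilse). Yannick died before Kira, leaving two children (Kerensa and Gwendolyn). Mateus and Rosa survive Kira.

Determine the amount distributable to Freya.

Freya receives ₹96,000.

The spouse counts as an additional share at the children's level, so there are 5 primary shares of ₹288,000. Petra takes one such share (₹288,000).
The children's combined portion (₹1,152,000) is divided into 4 shares of ₹288,000: Mateus and Rosa each take ₹288,000; Winona's ₹288,000 share passes to Winona's issue; Yannick's ₹288,000 share passes to Yannick's issue.
Winona's share (₹288,000) is divided into 3 shares of ₹96,000: Freya, Vidar, and Ilse each take ₹96,000.
Yannick's share (₹288,000) is divided into 2 shares of ₹144,000: Kerensa and Gwendolyn each take ₹144,000.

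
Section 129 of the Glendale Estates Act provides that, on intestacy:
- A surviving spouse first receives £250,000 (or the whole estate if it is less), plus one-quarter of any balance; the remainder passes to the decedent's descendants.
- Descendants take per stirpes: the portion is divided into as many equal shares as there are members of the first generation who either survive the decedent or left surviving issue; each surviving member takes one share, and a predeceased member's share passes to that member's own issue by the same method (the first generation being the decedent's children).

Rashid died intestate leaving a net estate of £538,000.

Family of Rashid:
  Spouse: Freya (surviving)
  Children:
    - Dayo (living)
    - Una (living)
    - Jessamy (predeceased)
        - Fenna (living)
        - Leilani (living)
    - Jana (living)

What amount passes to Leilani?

Leilani receives £27,000.

Freya first takes £250,000, leaving a balance of £288,000. Freya then takes one-quarter of the balance (£72,000), for a total of £322,000. The remaining £216,000 passes to the descendants.
The descendants' portion (£216,000) is divided into 4 shares of £54,000: Dayo, Una, and Jana each take £54,000; Jessamy's £54,000 share passes to Jessamy's issue.
Jessamy's share (£54,000) is divided into 2 shares of £27,000: Fenna and Leilani each take £27,000.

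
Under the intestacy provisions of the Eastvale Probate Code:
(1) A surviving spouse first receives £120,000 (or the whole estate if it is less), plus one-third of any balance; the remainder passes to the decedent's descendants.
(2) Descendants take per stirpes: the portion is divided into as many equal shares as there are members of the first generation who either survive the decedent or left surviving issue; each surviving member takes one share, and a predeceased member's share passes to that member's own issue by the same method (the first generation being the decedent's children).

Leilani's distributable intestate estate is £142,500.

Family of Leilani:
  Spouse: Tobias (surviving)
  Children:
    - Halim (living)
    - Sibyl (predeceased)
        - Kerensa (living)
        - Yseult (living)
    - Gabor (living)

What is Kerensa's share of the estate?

Kerensa receives £2,500.

Tobias first takes £120,000, leaving a balance of £22,500. Tobias then takes one-third of the balance (£7,500), for a total of £127,500. The remaining £15,000 passes to the descendants.
The descendants' portion (£15,000) is divided into 3 shares of £5,000: Halim and Gabor each take £5,000; Sibyl's £5,000 share passes to Sibyl's issue.
Sibyl's share (£5,000) is divided into 2 shares of £2,500: Kerensa and Yseult each take £2,500.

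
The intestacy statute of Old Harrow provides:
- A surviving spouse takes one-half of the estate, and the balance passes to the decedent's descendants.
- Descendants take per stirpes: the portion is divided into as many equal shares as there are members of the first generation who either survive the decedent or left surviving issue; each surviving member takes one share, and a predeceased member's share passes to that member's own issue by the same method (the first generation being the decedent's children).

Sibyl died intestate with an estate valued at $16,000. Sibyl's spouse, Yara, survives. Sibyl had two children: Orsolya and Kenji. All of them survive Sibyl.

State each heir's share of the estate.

Yara: $8,000; Orsolya: $4,000; Kenji: $4,000

Yara takes one-half of $16,000 = $8,000. The remaining $8,000 passes to the descendants.
The descendants' portion ($8,000) is divided into 2 shares of $4,000: Orsolya and Kenji each take $4,000.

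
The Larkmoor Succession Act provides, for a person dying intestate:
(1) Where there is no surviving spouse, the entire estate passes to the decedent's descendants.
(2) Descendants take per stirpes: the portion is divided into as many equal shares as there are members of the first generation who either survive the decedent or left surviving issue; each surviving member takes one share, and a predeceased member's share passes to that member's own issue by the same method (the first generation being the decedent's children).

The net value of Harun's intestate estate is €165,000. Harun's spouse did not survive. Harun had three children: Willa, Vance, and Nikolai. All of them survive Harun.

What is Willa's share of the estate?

Willa receives €55,000.

The entire €165,000 passes to the descendants.
That amount (€165,000) is divided into 3 shares of €55,000: Willa, Vance, and Nikolai each take €55,000.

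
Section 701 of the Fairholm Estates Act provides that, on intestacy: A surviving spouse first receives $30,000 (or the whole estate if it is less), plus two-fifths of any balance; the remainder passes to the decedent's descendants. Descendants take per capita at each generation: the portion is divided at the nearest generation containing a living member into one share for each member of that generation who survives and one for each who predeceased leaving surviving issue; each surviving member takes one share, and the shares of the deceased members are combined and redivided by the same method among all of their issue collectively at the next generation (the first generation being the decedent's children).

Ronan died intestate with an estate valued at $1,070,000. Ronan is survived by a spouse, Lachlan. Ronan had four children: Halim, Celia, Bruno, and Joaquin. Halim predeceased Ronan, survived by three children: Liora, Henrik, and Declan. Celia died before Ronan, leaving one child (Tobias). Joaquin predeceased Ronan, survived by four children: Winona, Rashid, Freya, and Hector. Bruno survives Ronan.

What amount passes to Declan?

Declan receives $58,500.

Lachlan first takes $30,000, leaving a balance of $1,040,000. Lachlan then takes two-fifths of the balance ($416,000), for a total of $446,000. The remaining $624,000 passes to the descendants.
The descendants' portion ($624,000) is divided at the children's generation into 4 shares of $156,000. Bruno takes $156,000. The 3 shares of the deceased (Halim, Celia, and Joaquin) are combined into a pool of $468,000.
That pool ($468,000) is divided at the grandchildren's generation equally among Liora, Henrik, Declan, Tobias, Winona, Rashid, Freya, and Hector: $58,500 each.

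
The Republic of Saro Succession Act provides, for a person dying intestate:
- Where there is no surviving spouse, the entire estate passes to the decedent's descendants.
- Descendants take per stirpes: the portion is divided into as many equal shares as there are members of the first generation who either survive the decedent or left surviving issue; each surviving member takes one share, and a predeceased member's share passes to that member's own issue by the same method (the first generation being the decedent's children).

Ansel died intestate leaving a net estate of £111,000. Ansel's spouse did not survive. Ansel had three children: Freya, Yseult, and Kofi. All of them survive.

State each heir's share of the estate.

The entire £111,000 passes to the descendants.
That amount (£111,000) is divided into 3 shares of £37,000: Freya, Yseult, and Kofi each take £37,000.

Freya: £37,000; Yseult: £37,000; Kofi: £37,000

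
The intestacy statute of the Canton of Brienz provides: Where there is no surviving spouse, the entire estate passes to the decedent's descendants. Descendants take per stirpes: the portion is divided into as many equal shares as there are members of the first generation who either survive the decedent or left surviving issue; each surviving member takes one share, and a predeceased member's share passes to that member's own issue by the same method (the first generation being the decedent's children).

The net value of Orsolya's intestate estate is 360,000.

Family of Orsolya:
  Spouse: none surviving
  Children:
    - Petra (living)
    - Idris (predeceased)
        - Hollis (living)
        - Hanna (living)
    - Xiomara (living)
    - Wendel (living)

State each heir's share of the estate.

Petra: 90,000; Hollis: 45,000; Hanna: 45,000; Xiomara: 90,000; Wendel: 90,000

The entire 360,000 passes to the descendants.
That amount (360,000) is divided into 4 shares of 90,000: Petra, Xiomara, and Wendel each take 90,000; Idris's 90,000 share passes to Idris's issue.
Idris's share (90,000) is divided into 2 shares of 45,000: Hollis and Hanna each take 45,000.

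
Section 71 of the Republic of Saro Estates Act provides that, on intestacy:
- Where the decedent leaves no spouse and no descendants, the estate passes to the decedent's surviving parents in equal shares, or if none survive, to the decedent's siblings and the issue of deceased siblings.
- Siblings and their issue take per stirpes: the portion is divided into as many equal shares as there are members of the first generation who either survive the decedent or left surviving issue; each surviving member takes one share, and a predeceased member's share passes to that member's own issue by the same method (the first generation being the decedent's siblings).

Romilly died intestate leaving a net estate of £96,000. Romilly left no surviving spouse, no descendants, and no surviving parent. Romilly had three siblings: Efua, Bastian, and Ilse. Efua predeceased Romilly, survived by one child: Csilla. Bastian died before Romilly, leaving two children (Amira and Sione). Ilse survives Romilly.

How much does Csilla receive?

Csilla receives £32,000.

The entire £96,000 passes to the siblings and their issue.
That amount (£96,000) is divided into 3 shares of £32,000: Ilse takes £32,000; Efua's £32,000 share passes to Efua's issue; Bastian's £32,000 share passes to Bastian's issue.
Efua's share (£32,000) passes entirely to Csilla.
Bastian's share (£32,000) is divided into 2 shares of £16,000: Amira and Sione each take £16,000.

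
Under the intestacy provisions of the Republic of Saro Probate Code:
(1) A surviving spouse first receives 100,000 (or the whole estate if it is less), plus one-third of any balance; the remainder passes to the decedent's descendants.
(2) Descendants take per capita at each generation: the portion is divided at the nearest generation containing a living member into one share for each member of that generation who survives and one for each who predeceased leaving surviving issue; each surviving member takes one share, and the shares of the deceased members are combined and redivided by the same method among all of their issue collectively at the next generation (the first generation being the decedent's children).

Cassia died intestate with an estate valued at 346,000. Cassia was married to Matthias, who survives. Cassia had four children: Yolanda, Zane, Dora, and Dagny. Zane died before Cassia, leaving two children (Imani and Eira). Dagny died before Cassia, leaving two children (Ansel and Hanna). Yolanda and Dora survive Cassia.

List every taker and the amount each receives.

Matthias first takes 100,000, leaving a balance of 246,000. Matthias then takes one-third of the balance (82,000), for a total of 182,000. The remaining 164,000 passes to the descendants.
The descendants' portion (164,000) is divided at the children's generation into 4 shares of 41,000. Yolanda and Dora each take 41,000. The 2 shares of the deceased (Zane and Dagny) are combined into a pool of 82,000.
That pool (82,000) is divided at the grandchildren's generation equally among Imani, Eira, Ansel, and Hanna: 20,500 each.

Matthias: 182,000; Yolanda: 41,000; Imani: 20,500; Eira: 20,500; Dora: 41,000; Ansel: 20,500; Hanna: 20,500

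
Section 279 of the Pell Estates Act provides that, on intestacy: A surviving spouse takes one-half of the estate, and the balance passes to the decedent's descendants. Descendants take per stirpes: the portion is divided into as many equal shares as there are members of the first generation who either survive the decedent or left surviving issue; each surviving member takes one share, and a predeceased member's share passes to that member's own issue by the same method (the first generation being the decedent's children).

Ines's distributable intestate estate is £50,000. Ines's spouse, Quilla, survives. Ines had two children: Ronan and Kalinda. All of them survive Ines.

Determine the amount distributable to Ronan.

Quilla takes one-half of £50,000 = £25,000. The remaining £25,000 passes to the descendants.
The descendants' portion (£25,000) is divided into 2 shares of £12,500: Ronan and Kalinda each take £12,500.

Ronan receives £12,500.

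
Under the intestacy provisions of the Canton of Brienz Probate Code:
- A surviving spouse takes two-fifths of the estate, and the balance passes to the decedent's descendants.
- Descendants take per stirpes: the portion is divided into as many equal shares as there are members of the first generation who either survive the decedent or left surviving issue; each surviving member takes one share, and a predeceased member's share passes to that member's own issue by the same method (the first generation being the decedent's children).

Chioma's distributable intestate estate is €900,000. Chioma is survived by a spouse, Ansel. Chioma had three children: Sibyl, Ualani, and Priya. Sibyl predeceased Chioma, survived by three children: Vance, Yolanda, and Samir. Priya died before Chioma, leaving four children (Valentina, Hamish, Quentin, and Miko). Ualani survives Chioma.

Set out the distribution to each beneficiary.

Ansel takes two-fifths of €900,000 = €360,000. The remaining €540,000 passes to the descendants.
The descendants' portion (€540,000) is divided into 3 shares of €180,000: Ualani takes €180,000; Sibyl's €180,000 share passes to Sibyl's issue; Priya's €180,000 share passes to Priya's issue.
Sibyl's share (€180,000) is divided into 3 shares of €60,000: Vance, Yolanda, and Samir each take €60,000.
Priya's share (€180,000) is divided into 4 shares of €45,000: Valentina, Hamish, Quentin, and Miko each take €45,000.

Ansel: €360,000; Vance: €60,000; Yolanda: €60,000; Samir: €60,000; Ualani: €180,000; Valentina: €45,000; Hamish: €45,000; Quentin: €45,000; Miko: €45,000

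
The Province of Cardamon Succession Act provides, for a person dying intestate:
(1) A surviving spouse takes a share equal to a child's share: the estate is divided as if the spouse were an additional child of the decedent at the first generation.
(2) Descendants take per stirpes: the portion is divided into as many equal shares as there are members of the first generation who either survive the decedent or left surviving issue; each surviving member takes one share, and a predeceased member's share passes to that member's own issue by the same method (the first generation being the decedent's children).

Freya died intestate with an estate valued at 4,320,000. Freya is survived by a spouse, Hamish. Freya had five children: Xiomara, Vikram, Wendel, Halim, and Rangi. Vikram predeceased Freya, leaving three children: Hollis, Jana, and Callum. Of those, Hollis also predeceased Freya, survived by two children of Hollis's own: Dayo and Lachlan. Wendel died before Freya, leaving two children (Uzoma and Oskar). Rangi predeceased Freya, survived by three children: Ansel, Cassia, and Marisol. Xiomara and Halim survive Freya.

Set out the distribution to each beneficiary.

Hamish: 720,000; Xiomara: 720,000; Dayo: 120,000; Lachlan: 120,000; Jana: 240,000; Callum: 240,000; Uzoma: 360,000; Oskar: 360,000; Halim: 720,000; Ansel: 240,000; Cassia: 240,000; Marisol: 240,000

The spouse counts as an additional share at the children's level, so there are 6 primary shares of 720,000. Hamish takes one such share (720,000).
The children's combined portion (3,600,000) is divided into 5 shares of 720,000: Xiomara and Halim each take 720,000; Vikram's 720,000 share passes to Vikram's issue; Wendel's 720,000 share passes to Wendel's issue; Rangi's 720,000 share passes to Rangi's issue.
Vikram's share (720,000) is divided into 3 shares of 240,000: Jana and Callum each take 240,000; Hollis's 240,000 share passes to Hollis's issue.
Hollis's share (240,000) is divided into 2 shares of 120,000: Dayo and Lachlan each take 120,000.
Wendel's share (720,000) is divided into 2 shares of 360,000: Uzoma and Oskar each take 360,000.
Rangi's share (720,000) is divided into 3 shares of 240,000: Ansel, Cassia, and Marisol each take 240,000.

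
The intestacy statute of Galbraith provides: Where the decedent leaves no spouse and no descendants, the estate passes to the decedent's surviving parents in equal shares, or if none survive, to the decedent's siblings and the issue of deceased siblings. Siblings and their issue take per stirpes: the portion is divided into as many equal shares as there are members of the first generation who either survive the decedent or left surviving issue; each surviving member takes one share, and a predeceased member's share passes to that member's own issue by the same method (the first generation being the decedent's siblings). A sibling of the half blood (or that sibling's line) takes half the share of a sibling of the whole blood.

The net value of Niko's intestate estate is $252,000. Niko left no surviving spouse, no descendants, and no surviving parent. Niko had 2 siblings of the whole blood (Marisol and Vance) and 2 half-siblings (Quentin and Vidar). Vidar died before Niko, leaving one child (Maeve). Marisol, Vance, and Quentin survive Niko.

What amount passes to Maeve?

Maeve receives $42,000.

The entire $252,000 passes to the siblings and their issue.
Counting each half-blood sibling's line as half a unit, there are 3 units in $252,000, so one unit is $84,000. Whole-blood lines (Marisol and Vance) take $84,000 each; half-blood lines (Quentin and Vidar) take $42,000 each.
Vidar's share ($42,000) passes entirely to Maeve.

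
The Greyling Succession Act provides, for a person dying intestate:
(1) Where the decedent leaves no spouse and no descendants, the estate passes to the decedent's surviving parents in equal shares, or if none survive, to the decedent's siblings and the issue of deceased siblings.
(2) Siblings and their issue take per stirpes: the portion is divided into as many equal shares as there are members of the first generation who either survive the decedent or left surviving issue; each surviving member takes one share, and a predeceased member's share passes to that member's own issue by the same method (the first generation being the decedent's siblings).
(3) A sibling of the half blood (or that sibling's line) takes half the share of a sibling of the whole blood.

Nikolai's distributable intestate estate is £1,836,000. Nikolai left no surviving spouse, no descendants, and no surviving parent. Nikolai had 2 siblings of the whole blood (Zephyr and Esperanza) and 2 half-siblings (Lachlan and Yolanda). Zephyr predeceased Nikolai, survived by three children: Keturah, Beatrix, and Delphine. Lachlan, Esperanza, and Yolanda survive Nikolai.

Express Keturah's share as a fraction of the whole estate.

Keturah receives 1/9 of the estate.

The entire £1,836,000 passes to the siblings and their issue.
Counting each half-blood sibling's line as half a unit, there are 3 units in £1,836,000, so one unit is £612,000. Whole-blood lines (Zephyr and Esperanza) take £612,000 each; half-blood lines (Lachlan and Yolanda) take £306,000 each.
Zephyr's share (£612,000) is divided into 3 shares of £204,000: Keturah, Beatrix, and Delphine each take £204,000.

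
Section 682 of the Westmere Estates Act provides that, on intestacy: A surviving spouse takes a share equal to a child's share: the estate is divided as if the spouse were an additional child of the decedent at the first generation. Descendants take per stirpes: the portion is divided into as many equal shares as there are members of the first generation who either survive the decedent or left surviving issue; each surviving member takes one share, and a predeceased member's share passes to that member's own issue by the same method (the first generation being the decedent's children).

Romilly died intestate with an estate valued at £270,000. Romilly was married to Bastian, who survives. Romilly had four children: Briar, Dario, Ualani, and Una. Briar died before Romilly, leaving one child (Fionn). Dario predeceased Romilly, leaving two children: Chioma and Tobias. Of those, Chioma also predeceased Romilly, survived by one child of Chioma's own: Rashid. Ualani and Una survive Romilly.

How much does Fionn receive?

The spouse counts as an additional share at the children's level, so there are 5 primary shares of £54,000. Bastian takes one such share (£54,000).
The children's combined portion (£216,000) is divided into 4 shares of £54,000: Ualani and Una each take £54,000; Briar's £54,000 share passes to Briar's issue; Dario's £54,000 share passes to Dario's issue.
Briar's share (£54,000) passes entirely to Fionn.
Dario's share (£54,000) is divided into 2 shares of £27,000: Tobias takes £27,000; Chioma's £27,000 share passes to Chioma's issue.
Chioma's share (£27,000) passes entirely to Rashid.

Fionn receives £54,000.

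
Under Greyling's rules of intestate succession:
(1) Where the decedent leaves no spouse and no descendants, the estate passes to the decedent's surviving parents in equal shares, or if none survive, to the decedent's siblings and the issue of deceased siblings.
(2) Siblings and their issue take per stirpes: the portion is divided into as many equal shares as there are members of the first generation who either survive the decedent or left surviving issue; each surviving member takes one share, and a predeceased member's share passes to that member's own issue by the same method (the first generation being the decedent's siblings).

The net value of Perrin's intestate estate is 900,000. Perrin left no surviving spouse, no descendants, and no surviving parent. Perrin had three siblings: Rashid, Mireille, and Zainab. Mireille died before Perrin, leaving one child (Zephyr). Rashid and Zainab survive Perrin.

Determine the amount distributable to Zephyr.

The entire 900,000 passes to the siblings and their issue.
That amount (900,000) is divided into 3 shares of 300,000: Rashid and Zainab each take 300,000; Mireille's 300,000 share passes to Mireille's issue.
Mireille's share (300,000) passes entirely to Zephyr.

Zephyr receives 300,000.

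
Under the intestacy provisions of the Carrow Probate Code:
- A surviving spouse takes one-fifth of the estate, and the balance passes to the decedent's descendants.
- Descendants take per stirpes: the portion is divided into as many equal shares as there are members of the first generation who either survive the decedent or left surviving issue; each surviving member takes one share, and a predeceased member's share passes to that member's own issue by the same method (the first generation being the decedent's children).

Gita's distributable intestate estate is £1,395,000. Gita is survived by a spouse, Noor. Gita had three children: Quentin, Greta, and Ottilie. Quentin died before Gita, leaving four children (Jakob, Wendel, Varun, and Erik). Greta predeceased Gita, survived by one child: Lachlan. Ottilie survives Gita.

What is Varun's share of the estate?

Varun receives £93,000.

Noor takes one-fifth of £1,395,000 = £279,000. The remaining £1,116,000 passes to the descendants.
The descendants' portion (£1,116,000) is divided into 3 shares of £372,000: Ottilie takes £372,000; Quentin's £372,000 share passes to Quentin's issue; Greta's £372,000 share passes to Greta's issue.
Quentin's share (£372,000) is divided into 4 shares of £93,000: Jakob, Wendel, Varun, and Erik each take £93,000.
Greta's share (£372,000) passes entirely to Lachlan.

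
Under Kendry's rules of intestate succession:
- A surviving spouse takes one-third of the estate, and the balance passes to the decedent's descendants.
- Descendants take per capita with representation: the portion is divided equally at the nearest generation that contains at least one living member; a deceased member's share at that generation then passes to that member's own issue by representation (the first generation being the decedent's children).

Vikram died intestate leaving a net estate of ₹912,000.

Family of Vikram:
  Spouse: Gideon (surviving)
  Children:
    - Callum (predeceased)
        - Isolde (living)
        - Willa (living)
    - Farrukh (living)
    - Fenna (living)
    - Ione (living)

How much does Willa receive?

Willa receives ₹76,000.

Gideon takes one-third of ₹912,000 = ₹304,000. The remaining ₹608,000 passes to the descendants.
The descendants' portion (₹608,000) is divided into 4 shares of ₹152,000: Farrukh, Fenna, and Ione each take ₹152,000; Callum's ₹152,000 share passes to Callum's issue.
Callum's share (₹152,000) is divided into 2 shares of ₹76,000: Isolde and Willa each take ₹76,000.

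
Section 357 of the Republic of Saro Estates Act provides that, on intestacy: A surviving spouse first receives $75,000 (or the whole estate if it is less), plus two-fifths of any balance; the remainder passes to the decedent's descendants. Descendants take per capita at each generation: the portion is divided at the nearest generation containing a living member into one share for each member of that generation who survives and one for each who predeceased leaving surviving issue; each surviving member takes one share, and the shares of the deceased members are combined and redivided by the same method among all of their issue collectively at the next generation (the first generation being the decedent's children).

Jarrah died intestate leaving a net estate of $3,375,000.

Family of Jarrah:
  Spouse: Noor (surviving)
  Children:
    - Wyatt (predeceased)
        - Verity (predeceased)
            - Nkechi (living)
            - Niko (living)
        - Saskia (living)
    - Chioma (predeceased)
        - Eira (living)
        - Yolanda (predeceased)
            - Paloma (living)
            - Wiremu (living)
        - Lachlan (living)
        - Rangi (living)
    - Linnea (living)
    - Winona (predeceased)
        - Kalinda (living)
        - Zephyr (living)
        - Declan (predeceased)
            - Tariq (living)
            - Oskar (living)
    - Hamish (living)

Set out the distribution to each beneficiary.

Noor first takes $75,000, leaving a balance of $3,300,000. Noor then takes two-fifths of the balance ($1,320,000), for a total of $1,395,000. The remaining $1,980,000 passes to the descendants.
The descendants' portion ($1,980,000) is divided at the children's generation into 5 shares of $396,000. Linnea and Hamish each take $396,000. The 3 shares of the deceased (Wyatt, Chioma, and Winona) are combined into a pool of $1,188,000.
That pool ($1,188,000) is divided at the grandchildren's generation into 9 shares of $132,000. Saskia, Eira, Lachlan, Rangi, Kalinda, and Zephyr each take $132,000. The 3 shares of the deceased (Verity, Yolanda, and Declan) are combined into a pool of $396,000.
That pool ($396,000) is divided at the great-grandchildren's generation equally among Nkechi, Niko, Paloma, Wiremu, Tariq, and Oskar: $66,000 each.

Noor: $1,395,000; Nkechi: $66,000; Niko: $66,000; Saskia: $132,000; Eira: $132,000; Paloma: $66,000; Wiremu: $66,000; Lachlan: $132,000; Rangi: $132,000; Linnea: $396,000; Kalinda: $132,000; Zephyr: $132,000; Tariq: $66,000; Oskar: $66,000; Hamish: $396,000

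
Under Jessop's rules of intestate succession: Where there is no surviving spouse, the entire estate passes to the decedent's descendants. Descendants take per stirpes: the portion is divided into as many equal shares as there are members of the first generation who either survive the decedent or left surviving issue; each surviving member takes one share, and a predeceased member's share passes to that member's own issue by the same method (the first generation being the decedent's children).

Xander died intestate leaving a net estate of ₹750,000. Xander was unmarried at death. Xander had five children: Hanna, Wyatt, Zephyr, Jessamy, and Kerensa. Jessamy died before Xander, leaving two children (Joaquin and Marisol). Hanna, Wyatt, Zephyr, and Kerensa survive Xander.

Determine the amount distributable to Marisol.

The entire ₹750,000 passes to the descendants.
That amount (₹750,000) is divided into 5 shares of ₹150,000: Hanna, Wyatt, Zephyr, and Kerensa each take ₹150,000; Jessamy's ₹150,000 share passes to Jessamy's issue.
Jessamy's share (₹150,000) is divided into 2 shares of ₹75,000: Joaquin and Marisol each take ₹75,000.

Marisol receives ₹75,000.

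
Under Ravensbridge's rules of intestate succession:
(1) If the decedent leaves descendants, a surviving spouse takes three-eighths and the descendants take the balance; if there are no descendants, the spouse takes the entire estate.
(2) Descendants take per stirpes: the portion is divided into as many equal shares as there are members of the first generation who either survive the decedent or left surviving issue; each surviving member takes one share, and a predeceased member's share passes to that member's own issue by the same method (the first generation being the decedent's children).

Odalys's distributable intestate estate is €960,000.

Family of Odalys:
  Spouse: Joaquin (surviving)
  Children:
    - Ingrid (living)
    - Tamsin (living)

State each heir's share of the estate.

Joaquin: €360,000; Ingrid: €300,000; Tamsin: €300,000

Joaquin takes three-eighths of €960,000 = €360,000. The remaining €600,000 passes to the descendants.
The descendants' portion (€600,000) is divided into 2 shares of €300,000: Ingrid and Tamsin each take €300,000.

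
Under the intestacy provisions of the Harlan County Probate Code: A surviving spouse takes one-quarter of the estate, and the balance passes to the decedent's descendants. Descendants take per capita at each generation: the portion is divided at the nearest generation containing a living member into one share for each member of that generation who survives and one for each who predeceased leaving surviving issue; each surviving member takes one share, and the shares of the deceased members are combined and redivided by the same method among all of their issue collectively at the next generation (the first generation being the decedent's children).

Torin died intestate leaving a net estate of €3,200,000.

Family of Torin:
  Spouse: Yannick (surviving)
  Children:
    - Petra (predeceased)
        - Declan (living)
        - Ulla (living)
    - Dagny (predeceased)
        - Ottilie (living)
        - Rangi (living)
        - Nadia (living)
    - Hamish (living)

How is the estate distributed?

Yannick takes one-quarter of €3,200,000 = €800,000. The remaining €2,400,000 passes to the descendants.
The descendants' portion (€2,400,000) is divided at the children's generation into 3 shares of €800,000. Hamish takes €800,000. The 2 shares of the deceased (Petra and Dagny) are combined into a pool of €1,600,000.
That pool (€1,600,000) is divided at the grandchildren's generation equally among Declan, Ulla, Ottilie, Rangi, and Nadia: €320,000 each.

Yannick: €800,000; Declan: €320,000; Ulla: €320,000; Ottilie: €320,000; Rangi: €320,000; Nadia: €320,000; Hamish: €800,000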